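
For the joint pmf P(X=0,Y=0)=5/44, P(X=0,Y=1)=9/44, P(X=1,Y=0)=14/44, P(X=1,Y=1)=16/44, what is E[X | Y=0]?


P(Y=0) = 19/44
E[X|Y=0] = (0*5 + 1*14)/19 = 14/19

14/19


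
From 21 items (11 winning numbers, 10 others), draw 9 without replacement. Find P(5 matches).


P(X=5) = C(11,5)*C(10,4) / C(21,9)
= 462*210 / 293930
= 97020/293930 = 1386/4199

1386/4199


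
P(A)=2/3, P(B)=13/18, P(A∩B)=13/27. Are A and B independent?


P(A)*P(B) = 2/3*13/18 = 13/27
P(A∩B) = 13/27, which equals P(A)P(B), so independent

Yes, A and B are independent


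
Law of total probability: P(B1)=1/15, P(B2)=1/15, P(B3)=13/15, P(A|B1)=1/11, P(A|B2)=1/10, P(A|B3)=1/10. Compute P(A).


P(A) = P(A|B1)P(B1) + P(A|B2)P(B2) + P(A|B3)P(B3)
= 1/11*1/15 + 1/10*1/15 + 1/10*13/15
= 1/165 + 1/150 + 13/150 = 82/825

82/825


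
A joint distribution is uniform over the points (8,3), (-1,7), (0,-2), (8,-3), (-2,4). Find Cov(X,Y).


E[X]=13/5, E[Y]=9/5, E[XY]=-3
Cov(X,Y) = E[XY] - E[X]E[Y] = -3 - 13/5*9/5 = -192/25

-192/25


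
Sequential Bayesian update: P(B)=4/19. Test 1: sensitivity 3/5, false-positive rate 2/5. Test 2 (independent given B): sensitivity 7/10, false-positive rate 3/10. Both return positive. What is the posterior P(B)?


After test 1: P(+) = 3/5*4/19 + 2/5*15/19 = 42/95
P(B|+) = (12/95)/(42/95) = 2/7
After test 2 (use post1 as new prior): P(+) = 7/10*2/7 + 3/10*5/7 = 29/70
P(B|+,+) = (1/5)/(29/70) = 14/29

14/29


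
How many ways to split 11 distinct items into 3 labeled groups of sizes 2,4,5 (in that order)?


11! = 39916800
Denominator: 2!=2 * 4!=24 * 5!=120
Coefficient = 39916800 / 5760 = 6930

6930


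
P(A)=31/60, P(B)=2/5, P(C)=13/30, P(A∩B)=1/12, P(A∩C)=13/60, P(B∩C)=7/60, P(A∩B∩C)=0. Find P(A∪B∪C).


P(A∪B∪C) = P(A)+P(B)+P(C) - P(AB)-P(AC)-P(BC) + P(ABC)
= 31/60+2/5+13/30 - 1/12-13/60-7/60 + 0
= 14/15

14/15


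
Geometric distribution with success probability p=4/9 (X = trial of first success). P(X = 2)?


P(X=2) = (1-p)^1 * p = (5/9)^1 * 4/9
= 5/9 * 4/9 = 20/81

20/81


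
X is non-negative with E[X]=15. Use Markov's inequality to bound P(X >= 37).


Markov: P(X >= a) <= E[X]/a
P(X >= 37) <= 15/37

15/37


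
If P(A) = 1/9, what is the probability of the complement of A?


P(A') = 1 - P(A) = 1 - 1/9 = 8/9

8/9


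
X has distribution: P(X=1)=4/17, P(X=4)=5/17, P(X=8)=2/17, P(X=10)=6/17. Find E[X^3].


E[X^3] = sum(g(x)*P(x))
= 1*4/17 + 64*5/17 + 512*2/17 + 1000*6/17
= 7348/17

7348/17


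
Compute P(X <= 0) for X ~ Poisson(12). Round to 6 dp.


P(X<=0) = e^(-12)*12^0/0!
≈ 0.0000061442
≈ 0.000006

0.000006


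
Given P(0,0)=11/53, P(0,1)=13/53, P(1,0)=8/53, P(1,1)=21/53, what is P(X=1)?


P(X=1) = P(1,0)+P(1,1) = 8/53 + 21/53 = 29/53

29/53


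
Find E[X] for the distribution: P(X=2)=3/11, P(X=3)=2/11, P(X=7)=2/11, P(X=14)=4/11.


E[X] = sum(x * P(x))
= 2*3/11 + 3*2/11 + 7*2/11 + 14*4/11
= 82/11

82/11


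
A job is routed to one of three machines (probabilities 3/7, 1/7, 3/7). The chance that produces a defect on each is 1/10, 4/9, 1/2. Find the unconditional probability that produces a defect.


P(A) = P(A|B1)P(B1) + P(A|B2)P(B2) + P(A|B3)P(B3)
= 1/10*3/7 + 4/9*1/7 + 1/2*3/7
= 3/70 + 4/63 + 3/14 = 101/315

101/315


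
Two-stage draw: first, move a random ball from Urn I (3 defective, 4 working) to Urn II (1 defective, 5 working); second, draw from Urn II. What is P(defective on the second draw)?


P(transfer defective) = 3/7; P(transfer working) = 4/7
If defective transferred: Urn II has 2 defective of 7, so P(defective|defective moved) = 2/7
If working transferred: Urn II has 1 defective of 7, so P(defective|working moved) = 1/7
By total probability: P(defective) = 3/7*2/7 + 4/7*1/7 = 10/49

10/49


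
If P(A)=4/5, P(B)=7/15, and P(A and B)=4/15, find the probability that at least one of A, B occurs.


P(A∪B) = P(A) + P(B) - P(A∩B)
= 4/5 + 7/15 - 4/15 = 1

1


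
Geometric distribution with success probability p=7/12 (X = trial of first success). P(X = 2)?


P(X=2) = (1-p)^1 * p = (5/12)^1 * 7/12
= 5/12 * 7/12 = 35/144

35/144


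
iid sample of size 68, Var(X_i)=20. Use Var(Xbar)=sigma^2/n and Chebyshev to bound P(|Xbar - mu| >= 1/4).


Var(Xbar) = Var(X)/n = 20/68
Chebyshev: P(|Xbar-mu| >= 1/4) <= Var(Xbar)/(1/4)^2 = (5/17)/(1/16) = 80/17
Bound exceeds 1, so trivial bound: 1

1


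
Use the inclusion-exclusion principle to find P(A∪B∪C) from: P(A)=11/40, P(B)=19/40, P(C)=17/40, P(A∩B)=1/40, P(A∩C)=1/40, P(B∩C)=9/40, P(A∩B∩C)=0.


P(A∪B∪C) = P(A)+P(B)+P(C) - P(AB)-P(AC)-P(BC) + P(ABC)
= 11/40+19/40+17/40 - 1/40-1/40-9/40 + 0
= 9/10

9/10


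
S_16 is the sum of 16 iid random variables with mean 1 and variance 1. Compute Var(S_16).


By independence, Var(S_n) = n*Var(X_1) = 16*1 = 16

16


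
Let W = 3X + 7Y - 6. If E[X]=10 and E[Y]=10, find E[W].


E[3X + 7Y - 6] = 3*E[X] + 7*E[Y] - 6
= (3)*(10) + (7)*(10) + (-6)
= 30 + 70 - 6 = 94

94


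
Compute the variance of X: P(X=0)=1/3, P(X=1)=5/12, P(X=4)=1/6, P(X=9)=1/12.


E[X] = 11/6, E[X^2] = 59/6
Var(X) = E[X^2] - (E[X])^2 = 59/6 - (11/6)^2 = 233/36

233/36


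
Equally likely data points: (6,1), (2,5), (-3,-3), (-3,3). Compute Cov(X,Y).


E[X]=1/2, E[Y]=3/2, E[XY]=4
Cov(X,Y) = E[XY] - E[X]E[Y] = 4 - 1/2*3/2 = 13/4

13/4


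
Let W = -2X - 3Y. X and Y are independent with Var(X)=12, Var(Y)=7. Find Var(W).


Independence => Cov(X,Y)=0
Var(-2X - 3Y) = (-2)^2*Var(X) + (-3)^2*Var(Y)
= 4*12 + 9*7 = 111

111


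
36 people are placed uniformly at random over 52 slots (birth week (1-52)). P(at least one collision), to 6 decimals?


P(all different) = prod((52-i)/52 for i=0..35) = 0.000000
P(at least one match) = 1 - 0.000000 = 1.000000

1.000000


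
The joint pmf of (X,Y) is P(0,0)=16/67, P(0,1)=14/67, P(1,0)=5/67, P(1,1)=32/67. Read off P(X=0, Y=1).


Read from table: P(X=0, Y=1) = 14/67

14/67


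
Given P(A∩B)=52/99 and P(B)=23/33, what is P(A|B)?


P(A|B) = P(A∩B)/P(B) = (52/99)/(69/99) = 52/69

52/69


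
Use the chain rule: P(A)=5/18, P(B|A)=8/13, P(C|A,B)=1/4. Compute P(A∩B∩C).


P(A∩B∩C) = P(A) * P(B|A) * P(C|A∩B)
= 5/18 * 8/13 * 1/4
= 20/117 * 1/4 = 5/117

5/117


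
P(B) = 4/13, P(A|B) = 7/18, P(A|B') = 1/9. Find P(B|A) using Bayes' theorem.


P(A) = P(A|B)P(B) + P(A|B')P(B') = 7/18*4/13 + 1/9*9/13 = 23/117
P(B|A) = P(A|B)P(B)/P(A) = (14/117)/(23/117) = 14/23

14/23


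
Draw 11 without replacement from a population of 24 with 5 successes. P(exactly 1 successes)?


P(X=1) = C(5,1)*C(19,10) / C(24,11)
= 5*92378 / 2496144
= 461890/2496144 = 715/3864

715/3864


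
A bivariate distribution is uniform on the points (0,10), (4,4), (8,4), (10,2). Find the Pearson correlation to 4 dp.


Cov(X,Y) = -10.5000, Var(X) = 14.7500, Var(Y) = 9.0000
rho = Cov/(sqrt(VarX)*sqrt(VarY)) = -0.9113

-0.9113


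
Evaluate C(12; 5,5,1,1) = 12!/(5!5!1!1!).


12! = 479001600
Denominator: 5!=120 * 5!=120 * 1!=1 * 1!=1
Coefficient = 479001600 / 14400 = 33264

33264


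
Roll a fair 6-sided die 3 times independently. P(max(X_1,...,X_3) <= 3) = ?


P(max <= 3) = P(all X_i <= 3) = (P(X_1 <= 3))^3
= (3/6)^3 = (1/2)^3 = 1/8

1/8


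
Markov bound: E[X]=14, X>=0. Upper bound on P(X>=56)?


Markov: P(X >= a) <= E[X]/a
P(X >= 56) <= 14/56 = 1/4

1/4


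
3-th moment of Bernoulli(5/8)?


For Bernoulli: X in {0,1}
E[X^3] = 0^3*(1-5/8) + 1^3*5/8 = 5/8

5/8


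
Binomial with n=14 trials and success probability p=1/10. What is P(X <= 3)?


P(X<=3) = P(X=0) + P(X=1) + P(X=2) + P(X=3)
= 22876792454961/100000000000000 + 17793060798303/50000000000000 + 25701087819771/100000000000000 + 2855676424419/25000000000000
= 47793353784507/50000000000000

47793353784507/50000000000000


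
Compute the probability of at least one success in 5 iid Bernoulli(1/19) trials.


P(at least one) = 1 - P(none)
P(none) = (1 - 1/19)^5 = (18/19)^5 = 1889568/2476099
P(at least one) = 1 - 1889568/2476099 = 586531/2476099

586531/2476099


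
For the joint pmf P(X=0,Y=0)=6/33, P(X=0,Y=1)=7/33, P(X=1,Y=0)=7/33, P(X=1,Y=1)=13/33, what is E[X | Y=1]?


P(Y=1) = 20/33
E[X|Y=1] = (0*7 + 1*13)/20 = 13/20

13/20


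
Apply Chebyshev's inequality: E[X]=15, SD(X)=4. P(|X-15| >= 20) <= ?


k = 20/4 = 5
Chebyshev: P(|X-mu| >= k*sigma) <= 1/k^2 = 1/5^2 = 1/25

1/25


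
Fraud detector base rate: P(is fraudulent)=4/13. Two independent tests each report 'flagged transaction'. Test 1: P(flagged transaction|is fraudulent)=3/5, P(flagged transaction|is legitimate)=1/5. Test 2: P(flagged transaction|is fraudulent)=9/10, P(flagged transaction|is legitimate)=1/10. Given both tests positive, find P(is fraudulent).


After test 1: P(+) = 3/5*4/13 + 1/5*9/13 = 21/65
P(B|+) = (12/65)/(21/65) = 4/7
After test 2 (use post1 as new prior): P(+) = 9/10*4/7 + 1/10*3/7 = 39/70
P(B|+,+) = (18/35)/(39/70) = 12/13

12/13


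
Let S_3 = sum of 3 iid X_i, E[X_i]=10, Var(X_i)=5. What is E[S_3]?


E[S_n] = n*E[X_1] = 3*10 = 30

30


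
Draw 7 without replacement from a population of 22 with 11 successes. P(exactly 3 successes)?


P(X=3) = C(11,3)*C(11,4) / C(22,7)
= 165*330 / 170544
= 54450/170544 = 825/2584

825/2584


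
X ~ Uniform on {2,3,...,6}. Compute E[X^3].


E[X^3] = (1/5) * sum(x^3 for x=2..6)
= 440/5 = 88

88


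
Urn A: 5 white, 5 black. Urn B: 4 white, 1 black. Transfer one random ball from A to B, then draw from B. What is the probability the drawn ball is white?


P(transfer white) = 5/10 = 1/2; P(transfer black) = 1/2
If white transferred: Urn II has 5 white of 6, so P(white|white moved) = 5/6
If black transferred: Urn II has 4 white of 6, so P(white|black moved) = 2/3
By total probability: P(white) = 1/2*5/6 + 1/2*2/3 = 3/4

3/4


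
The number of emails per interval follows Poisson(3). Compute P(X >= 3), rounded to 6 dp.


P(X>=3) = 1 - P(X<=2) = 1 - (e^(-3)*3^0/0! + e^(-3)*3^1/1! + e^(-3)*3^2/2!)
≈ 1 - (0.0497870684 + 0.1493612051 + 0.2240418077)
= 1 - 0.4231900812 = 0.5768099188
≈ 0.576810

0.576810


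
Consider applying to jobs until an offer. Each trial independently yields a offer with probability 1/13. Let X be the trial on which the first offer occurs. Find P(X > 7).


P(X > 7) = P(first 7 trials all fail) = (1-p)^7 = (12/13)^7 = 35831808/62748517

35831808/62748517


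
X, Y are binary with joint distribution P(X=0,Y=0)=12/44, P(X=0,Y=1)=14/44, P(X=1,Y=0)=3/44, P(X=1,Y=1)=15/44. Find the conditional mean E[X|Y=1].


P(Y=1) = 29/44
E[X|Y=1] = (0*14 + 1*15)/29 = 15/29

15/29


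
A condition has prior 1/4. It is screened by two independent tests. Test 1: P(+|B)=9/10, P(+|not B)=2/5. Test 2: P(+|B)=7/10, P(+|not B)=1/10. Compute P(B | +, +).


After test 1: P(+) = 9/10*1/4 + 2/5*3/4 = 21/40
P(B|+) = (9/40)/(21/40) = 3/7
After test 2 (use post1 as new prior): P(+) = 7/10*3/7 + 1/10*4/7 = 5/14
P(B|+,+) = (3/10)/(5/14) = 21/25

21/25


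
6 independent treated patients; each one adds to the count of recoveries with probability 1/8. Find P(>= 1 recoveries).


P(at least one) = 1 - P(none)
P(none) = (1 - 1/8)^6 = (7/8)^6 = 117649/262144
P(at least one) = 1 - 117649/262144 = 144495/262144

144495/262144


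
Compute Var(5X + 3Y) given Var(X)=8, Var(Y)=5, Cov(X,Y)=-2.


Var(5X + 3Y) = 5^2*Var(X) + 3^2*Var(Y) + 2*5*3*Cov(X,Y)
= 25*8 + 9*5 + 30*(-2)
= 200 + 45 - 60 = 185

185


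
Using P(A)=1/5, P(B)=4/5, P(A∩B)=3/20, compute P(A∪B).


P(A∪B) = P(A) + P(B) - P(A∩B)
= 1/5 + 4/5 - 3/20 = 17/20

17/20


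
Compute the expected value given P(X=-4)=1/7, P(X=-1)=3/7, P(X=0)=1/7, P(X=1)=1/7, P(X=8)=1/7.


E[X] = sum(x * P(x))
= -4*1/7 - 1*3/7 + 0*1/7 + 1*1/7 + 8*1/7
= 2/7

2/7


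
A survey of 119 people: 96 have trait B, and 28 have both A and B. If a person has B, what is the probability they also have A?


P(A|B) = P(A∩B)/P(B) = (28/119)/(96/119) = 28/96 = 7/24

7/24


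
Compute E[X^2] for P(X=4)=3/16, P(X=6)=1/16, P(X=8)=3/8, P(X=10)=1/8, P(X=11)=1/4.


E[X^2] = sum(g(x)*P(x))
= 16*3/16 + 36*1/16 + 64*3/8 + 100*1/8 + 121*1/4
= 72

72


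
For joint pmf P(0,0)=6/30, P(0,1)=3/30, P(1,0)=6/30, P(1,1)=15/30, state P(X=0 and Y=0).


Read from table: P(X=0, Y=0) = 6/30 = 1/5

1/5


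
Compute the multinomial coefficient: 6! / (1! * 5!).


6! = 720
Denominator: 1!=1 * 5!=120
Coefficient = 720 / 120 = 6

6


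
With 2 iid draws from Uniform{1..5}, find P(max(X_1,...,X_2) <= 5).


P(max <= 5) = P(all X_i <= 5) = (P(X_1 <= 5))^2
= (5/5)^2 = 1^2 = 1

1


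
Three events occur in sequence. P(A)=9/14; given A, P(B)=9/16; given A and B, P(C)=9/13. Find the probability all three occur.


P(A∩B∩C) = P(A) * P(B|A) * P(C|A∩B)
= 9/14 * 9/16 * 9/13
= 81/224 * 9/13 = 729/2912

729/2912


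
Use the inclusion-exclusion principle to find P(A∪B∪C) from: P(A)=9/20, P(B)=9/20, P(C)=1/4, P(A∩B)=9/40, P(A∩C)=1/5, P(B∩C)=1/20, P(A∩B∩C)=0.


P(A∪B∪C) = P(A)+P(B)+P(C) - P(AB)-P(AC)-P(BC) + P(ABC)
= 9/20+9/20+1/4 - 9/40-1/5-1/20 + 0
= 27/40

27/40


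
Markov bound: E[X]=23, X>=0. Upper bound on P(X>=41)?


Markov: P(X >= a) <= E[X]/a
P(X >= 41) <= 23/41

23/41


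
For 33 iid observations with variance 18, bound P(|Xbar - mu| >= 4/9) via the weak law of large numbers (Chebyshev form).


Var(Xbar) = Var(X)/n = 18/33
Chebyshev: P(|Xbar-mu| >= 4/9) <= Var(Xbar)/(4/9)^2 = (6/11)/(16/81) = 243/88
Bound exceeds 1, so trivial bound: 1

1


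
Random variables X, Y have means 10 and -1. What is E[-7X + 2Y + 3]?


E[-7X + 2Y + 3] = -7*E[X] + 2*E[Y] + 3
= (-7)*(10) + (2)*(-1) + (3)
= -70 - 2 + 3 = -69

-69


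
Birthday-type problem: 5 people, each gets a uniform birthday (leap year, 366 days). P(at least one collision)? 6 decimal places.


P(all different) = prod((366-i)/366 for i=0..4) = 0.972938
P(at least one match) = 1 - 0.972938 = 0.027062

0.027062


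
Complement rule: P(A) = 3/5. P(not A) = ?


P(A') = 1 - P(A) = 1 - 3/5 = 2/5

2/5


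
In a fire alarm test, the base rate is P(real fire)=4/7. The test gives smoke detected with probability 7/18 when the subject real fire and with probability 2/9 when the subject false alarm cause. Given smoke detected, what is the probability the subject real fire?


P(A) = P(A|B)P(B) + P(A|B')P(B') = 7/18*4/7 + 2/9*3/7 = 20/63
P(B|A) = P(A|B)P(B)/P(A) = (2/9)/(20/63) = 7/10

7/10


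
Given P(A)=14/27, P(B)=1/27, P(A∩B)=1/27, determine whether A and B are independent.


P(A)*P(B) = 14/27*1/27 = 14/729
P(A∩B) = 1/27 != 14/729, so not independent

No, A and B are not independent


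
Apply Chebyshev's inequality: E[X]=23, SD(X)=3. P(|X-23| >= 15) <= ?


k = 15/3 = 5
Chebyshev: P(|X-mu| >= k*sigma) <= 1/k^2 = 1/5^2 = 1/25

1/25


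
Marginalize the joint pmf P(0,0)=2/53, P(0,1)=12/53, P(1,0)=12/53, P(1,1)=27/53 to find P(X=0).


P(X=0) = P(0,0)+P(0,1) = 2/53 + 12/53 = 14/53

14/53


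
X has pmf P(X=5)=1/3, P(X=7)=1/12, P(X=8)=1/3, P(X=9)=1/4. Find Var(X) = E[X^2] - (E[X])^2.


E[X] = 43/6, E[X^2] = 54
Var(X) = E[X^2] - (E[X])^2 = 54 - (43/6)^2 = 95/36

95/36


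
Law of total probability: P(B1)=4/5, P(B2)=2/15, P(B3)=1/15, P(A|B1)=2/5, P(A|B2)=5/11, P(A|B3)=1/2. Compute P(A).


P(A) = P(A|B1)P(B1) + P(A|B2)P(B2) + P(A|B3)P(B3)
= 2/5*4/5 + 5/11*2/15 + 1/2*1/15
= 8/25 + 2/33 + 1/30 = 683/1650

683/1650


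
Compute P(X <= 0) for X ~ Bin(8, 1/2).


P(X<=0) = P(X=0)
= 1/256
= 1/256

1/256


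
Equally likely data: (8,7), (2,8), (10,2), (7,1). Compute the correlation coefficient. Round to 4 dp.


Cov(X,Y) = -5.6250, Var(X) = 8.6875, Var(Y) = 9.2500
rho = Cov/(sqrt(VarX)*sqrt(VarY)) = -0.6275

-0.6275


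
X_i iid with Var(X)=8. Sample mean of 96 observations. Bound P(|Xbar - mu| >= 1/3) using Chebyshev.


Var(Xbar) = Var(X)/n = 8/96
Chebyshev: P(|Xbar-mu| >= 1/3) <= Var(Xbar)/(1/3)^2 = (1/12)/(1/9) = 3/4

3/4


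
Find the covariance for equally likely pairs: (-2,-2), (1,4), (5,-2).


E[X]=4/3, E[Y]=0, E[XY]=-2/3
Cov(X,Y) = E[XY] - E[X]E[Y] = -2/3 - 4/3*0 = -2/3

-2/3


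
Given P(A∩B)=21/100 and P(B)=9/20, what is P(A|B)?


P(A|B) = P(A∩B)/P(B) = (21/100)/(45/100) = 21/45 = 7/15

7/15


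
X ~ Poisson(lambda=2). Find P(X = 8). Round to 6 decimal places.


P(X=8) = e^(-2) * 2^8 / 8!
≈ 0.1353352832 * 256 / 40320
≈ 0.000859

0.000859


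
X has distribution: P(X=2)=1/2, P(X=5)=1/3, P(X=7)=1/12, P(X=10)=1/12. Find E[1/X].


E[1/X] = sum(g(x)*P(x))
= 1/2*1/2 + 1/5*1/3 + 1/7*1/12 + 1/10*1/12
= 283/840

283/840


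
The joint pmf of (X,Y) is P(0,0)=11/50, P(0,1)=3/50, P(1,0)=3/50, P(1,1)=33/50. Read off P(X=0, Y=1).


Read from table: P(X=0, Y=1) = 3/50

3/50


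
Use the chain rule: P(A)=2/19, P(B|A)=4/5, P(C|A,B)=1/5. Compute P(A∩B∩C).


P(A∩B∩C) = P(A) * P(B|A) * P(C|A∩B)
= 2/19 * 4/5 * 1/5
= 8/95 * 1/5 = 8/475

8/475


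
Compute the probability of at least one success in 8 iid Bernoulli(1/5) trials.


P(at least one) = 1 - P(none)
P(none) = (1 - 1/5)^8 = (4/5)^8 = 65536/390625
P(at least one) = 1 - 65536/390625 = 325089/390625

325089/390625


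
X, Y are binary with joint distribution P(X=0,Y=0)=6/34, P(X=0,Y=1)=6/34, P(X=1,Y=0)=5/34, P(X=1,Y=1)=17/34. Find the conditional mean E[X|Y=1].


P(Y=1) = 23/34
E[X|Y=1] = (0*6 + 1*17)/23 = 17/23

17/23


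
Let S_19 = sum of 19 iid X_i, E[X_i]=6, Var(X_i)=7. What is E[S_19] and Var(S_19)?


E[S_n] = n*mu = 19*6 = 114
Var(S_n) = n*sigma^2 = 19*7 = 133

E[S_19]=114, Var(S_19)=133


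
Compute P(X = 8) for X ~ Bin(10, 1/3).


P(X=8) = C(10,8) * p^8 * (1-p)^2
= 45 * 1/6561 * 4/9
= 20/6561

20/6561


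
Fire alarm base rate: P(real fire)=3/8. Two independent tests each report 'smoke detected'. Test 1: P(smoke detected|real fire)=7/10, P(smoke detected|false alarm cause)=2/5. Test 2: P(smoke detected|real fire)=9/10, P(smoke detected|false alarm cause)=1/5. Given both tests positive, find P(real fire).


After test 1: P(+) = 7/10*3/8 + 2/5*5/8 = 41/80
P(B|+) = (21/80)/(41/80) = 21/41
After test 2 (use post1 as new prior): P(+) = 9/10*21/41 + 1/5*20/41 = 229/410
P(B|+,+) = (189/410)/(229/410) = 189/229

189/229


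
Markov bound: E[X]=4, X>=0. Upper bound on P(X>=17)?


Markov: P(X >= a) <= E[X]/a
P(X >= 17) <= 4/17

4/17


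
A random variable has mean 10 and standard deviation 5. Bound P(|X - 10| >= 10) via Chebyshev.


k = 10/5 = 2
Chebyshev: P(|X-mu| >= k*sigma) <= 1/k^2 = 1/2^2 = 1/4

1/4


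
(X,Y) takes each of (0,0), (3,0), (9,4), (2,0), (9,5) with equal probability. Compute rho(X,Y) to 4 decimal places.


Cov(X,Y) = 7.9200, Var(X) = 13.8400, Var(Y) = 4.9600
rho = Cov/(sqrt(VarX)*sqrt(VarY)) = 0.9559

0.9559


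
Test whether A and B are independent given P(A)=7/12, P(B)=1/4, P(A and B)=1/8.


P(A)*P(B) = 7/12*1/4 = 7/48
P(A∩B) = 1/8 != 7/48, so not independent

No, A and B are not independent


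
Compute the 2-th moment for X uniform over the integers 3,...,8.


E[X^2] = (1/6) * sum(x^2 for x=3..8)
= 199/6

199/6


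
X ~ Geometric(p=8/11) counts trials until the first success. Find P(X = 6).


P(X=6) = (1-p)^5 * p = (3/11)^5 * 8/11
= 243/161051 * 8/11 = 1944/1771561

1944/1771561


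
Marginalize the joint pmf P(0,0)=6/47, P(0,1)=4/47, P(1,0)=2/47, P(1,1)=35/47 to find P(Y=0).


P(Y=0) = P(0,0)+P(1,0) = 6/47 + 2/47 = 8/47

8/47


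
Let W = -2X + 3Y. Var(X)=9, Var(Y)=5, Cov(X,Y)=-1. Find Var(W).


Var(-2X + 3Y) = (-2)^2*Var(X) + 3^2*Var(Y) + 2*(-2)*3*Cov(X,Y)
= 4*9 + 9*5 - 12*(-1)
= 36 + 45 + 12 = 93

93


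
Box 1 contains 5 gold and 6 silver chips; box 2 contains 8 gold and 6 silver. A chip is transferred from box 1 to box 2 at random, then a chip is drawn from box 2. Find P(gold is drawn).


P(transfer gold) = 5/11; P(transfer silver) = 6/11
If gold transferred: Urn II has 9 gold of 15, so P(gold|gold moved) = 3/5
If silver transferred: Urn II has 8 gold of 15, so P(gold|silver moved) = 8/15
By total probability: P(gold) = 5/11*3/5 + 6/11*8/15 = 31/55

31/55


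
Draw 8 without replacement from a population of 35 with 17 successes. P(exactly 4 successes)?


P(X=4) = C(17,4)*C(18,4) / C(35,8)
= 2380*3060 / 23535820
= 7282800/23535820 = 3060/9889

3060/9889


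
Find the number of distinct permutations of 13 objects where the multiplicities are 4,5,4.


13! = 6227020800
Denominator: 4!=24 * 5!=120 * 4!=24
Coefficient = 6227020800 / 69120 = 90090

90090


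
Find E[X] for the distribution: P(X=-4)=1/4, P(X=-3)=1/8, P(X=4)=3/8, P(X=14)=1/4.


E[X] = sum(x * P(x))
= -4*1/4 - 3*1/8 + 4*3/8 + 14*1/4
= 29/8

29/8


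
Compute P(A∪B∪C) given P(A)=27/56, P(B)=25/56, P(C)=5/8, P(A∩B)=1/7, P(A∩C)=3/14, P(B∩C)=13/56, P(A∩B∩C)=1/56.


P(A∪B∪C) = P(A)+P(B)+P(C) - P(AB)-P(AC)-P(BC) + P(ABC)
= 27/56+25/56+5/8 - 1/7-3/14-13/56 + 1/56
= 55/56

55/56


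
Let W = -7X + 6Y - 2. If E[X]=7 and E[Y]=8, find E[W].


E[-7X + 6Y - 2] = -7*E[X] + 6*E[Y] - 2
= (-7)*(7) + (6)*(8) + (-2)
= -49 + 48 - 2 = -3

-3


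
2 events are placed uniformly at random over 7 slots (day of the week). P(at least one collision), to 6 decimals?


P(all different) = prod((7-i)/7 for i=0..1) = 0.857143
P(at least one match) = 1 - 0.857143 = 0.142857

0.142857


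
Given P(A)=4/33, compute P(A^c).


P(A') = 1 - P(A) = 1 - 4/33 = 29/33

29/33


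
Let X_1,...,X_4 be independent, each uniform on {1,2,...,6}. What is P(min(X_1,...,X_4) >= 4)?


P(min >= 4) = P(all X_i >= 4) = (P(X_1 >= 4))^4
= (3/6)^4 = (1/2)^4 = 1/16

1/16


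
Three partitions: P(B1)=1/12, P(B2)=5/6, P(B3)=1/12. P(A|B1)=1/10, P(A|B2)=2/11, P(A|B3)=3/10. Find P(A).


P(A) = P(A|B1)P(B1) + P(A|B2)P(B2) + P(A|B3)P(B3)
= 1/10*1/12 + 2/11*5/6 + 3/10*1/12
= 1/120 + 5/33 + 1/40 = 61/330

61/330


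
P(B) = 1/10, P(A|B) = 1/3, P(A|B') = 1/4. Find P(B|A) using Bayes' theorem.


P(A) = P(A|B)P(B) + P(A|B')P(B') = 1/3*1/10 + 1/4*9/10 = 31/120
P(B|A) = P(A|B)P(B)/P(A) = (1/30)/(31/120) = 4/31

4/31


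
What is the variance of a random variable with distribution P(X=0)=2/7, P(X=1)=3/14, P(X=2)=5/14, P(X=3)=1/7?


E[X] = 19/14, E[X^2] = 41/14
Var(X) = E[X^2] - (E[X])^2 = 41/14 - (19/14)^2 = 213/196

213/196


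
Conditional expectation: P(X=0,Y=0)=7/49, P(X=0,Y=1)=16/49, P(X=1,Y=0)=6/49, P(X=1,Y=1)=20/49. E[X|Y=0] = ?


P(Y=0) = 13/49
E[X|Y=0] = (0*7 + 1*6)/13 = 6/13

6/13


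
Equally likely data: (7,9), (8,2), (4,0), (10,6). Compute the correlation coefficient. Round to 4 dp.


Cov(X,Y) = 3.9375, Var(X) = 4.6875, Var(Y) = 12.1875
rho = Cov/(sqrt(VarX)*sqrt(VarY)) = 0.5209

0.5209


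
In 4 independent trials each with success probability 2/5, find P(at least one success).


P(at least one) = 1 - P(none)
P(none) = (1 - 2/5)^4 = (3/5)^4 = 81/625
P(at least one) = 1 - 81/625 = 544/625

544/625


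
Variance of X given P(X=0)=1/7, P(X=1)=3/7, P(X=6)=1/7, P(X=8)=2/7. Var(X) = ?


E[X] = 25/7, E[X^2] = 167/7
Var(X) = E[X^2] - (E[X])^2 = 167/7 - (25/7)^2 = 544/49

544/49


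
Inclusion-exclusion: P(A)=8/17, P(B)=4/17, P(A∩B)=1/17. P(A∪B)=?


P(A∪B) = P(A) + P(B) - P(A∩B)
= 8/17 + 4/17 - 1/17 = 11/17

11/17


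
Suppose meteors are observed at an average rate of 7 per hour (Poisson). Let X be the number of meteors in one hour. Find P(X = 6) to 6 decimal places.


P(X=6) = e^(-7) * 7^6 / 6!
≈ 0.0009118819656 * 117649 / 720
≈ 0.149003

0.149003


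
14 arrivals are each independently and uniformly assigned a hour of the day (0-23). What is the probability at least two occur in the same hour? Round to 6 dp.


P(all different) = prod((24-i)/24 for i=0..13) = 0.008128
P(at least one match) = 1 - 0.008128 = 0.991872

0.991872


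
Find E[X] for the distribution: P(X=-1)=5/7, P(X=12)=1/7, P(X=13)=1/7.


E[X] = sum(x * P(x))
= -1*5/7 + 12*1/7 + 13*1/7
= 20/7

20/7


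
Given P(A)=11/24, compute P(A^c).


P(A') = 1 - P(A) = 1 - 11/24 = 13/24

13/24


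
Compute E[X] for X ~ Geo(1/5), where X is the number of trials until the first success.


For geometric (trials until first success), E[X] = 1/p = 1/(1/5) = 5

5


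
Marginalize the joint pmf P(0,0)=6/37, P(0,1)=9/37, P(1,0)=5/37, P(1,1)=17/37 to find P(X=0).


P(X=0) = P(0,0)+P(0,1) = 6/37 + 9/37 = 15/37

15/37


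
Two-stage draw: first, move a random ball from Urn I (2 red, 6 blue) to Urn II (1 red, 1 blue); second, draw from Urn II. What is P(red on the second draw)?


P(transfer red) = 2/8 = 1/4; P(transfer blue) = 3/4
If red transferred: Urn II has 2 red of 3, so P(red|red moved) = 2/3
If blue transferred: Urn II has 1 red of 3, so P(red|blue moved) = 1/3
By total probability: P(red) = 1/4*2/3 + 3/4*1/3 = 5/12

5/12


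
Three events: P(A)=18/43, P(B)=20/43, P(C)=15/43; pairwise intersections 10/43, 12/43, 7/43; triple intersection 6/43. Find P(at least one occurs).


P(A∪B∪C) = P(A)+P(B)+P(C) - P(AB)-P(AC)-P(BC) + P(ABC)
= 18/43+20/43+15/43 - 10/43-12/43-7/43 + 6/43
= 30/43

30/43


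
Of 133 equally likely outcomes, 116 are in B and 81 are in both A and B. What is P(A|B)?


P(A|B) = P(A∩B)/P(B) = (81/133)/(116/133) = 81/116

81/116


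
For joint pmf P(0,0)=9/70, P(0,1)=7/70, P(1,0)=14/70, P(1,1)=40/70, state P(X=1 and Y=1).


Read from table: P(X=1, Y=1) = 40/70 = 4/7

4/7


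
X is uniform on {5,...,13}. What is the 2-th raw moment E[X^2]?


E[X^2] = (1/9) * sum(x^2 for x=5..13)
= 789/9 = 263/3

263/3


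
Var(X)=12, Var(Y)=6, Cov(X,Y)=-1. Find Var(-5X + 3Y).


Var(-5X + 3Y) = (-5)^2*Var(X) + 3^2*Var(Y) + 2*(-5)*3*Cov(X,Y)
= 25*12 + 9*6 - 30*(-1)
= 300 + 54 + 30 = 384

384


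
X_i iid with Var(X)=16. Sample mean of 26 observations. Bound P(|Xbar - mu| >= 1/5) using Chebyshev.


Var(Xbar) = Var(X)/n = 16/26
Chebyshev: P(|Xbar-mu| >= 1/5) <= Var(Xbar)/(1/5)^2 = (8/13)/(1/25) = 200/13
Bound exceeds 1, so trivial bound: 1

1


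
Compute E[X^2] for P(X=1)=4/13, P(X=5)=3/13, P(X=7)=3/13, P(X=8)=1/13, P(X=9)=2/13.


E[X^2] = sum(g(x)*P(x))
= 1*4/13 + 25*3/13 + 49*3/13 + 64*1/13 + 81*2/13
= 452/13

452/13


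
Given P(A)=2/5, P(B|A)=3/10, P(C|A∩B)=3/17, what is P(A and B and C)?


P(A∩B∩C) = P(A) * P(B|A) * P(C|A∩B)
= 2/5 * 3/10 * 3/17
= 3/25 * 3/17 = 9/425

9/425


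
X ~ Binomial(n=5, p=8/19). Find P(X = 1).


P(X=1) = C(5,1) * p^1 * (1-p)^4
= 5 * 8/19 * 14641/130321
= 585640/2476099

585640/2476099


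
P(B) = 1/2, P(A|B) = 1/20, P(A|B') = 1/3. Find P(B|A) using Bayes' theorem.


P(A) = P(A|B)P(B) + P(A|B')P(B') = 1/20*1/2 + 1/3*1/2 = 23/120
P(B|A) = P(A|B)P(B)/P(A) = (1/40)/(23/120) = 3/23

3/23


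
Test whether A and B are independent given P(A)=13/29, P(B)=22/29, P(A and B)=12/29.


P(A)*P(B) = 13/29*22/29 = 286/841
P(A∩B) = 12/29 != 286/841, so not independent

No, A and B are not independent


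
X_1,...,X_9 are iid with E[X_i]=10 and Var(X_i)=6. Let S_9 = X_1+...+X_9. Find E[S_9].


E[S_n] = n*E[X_1] = 9*10 = 90

90


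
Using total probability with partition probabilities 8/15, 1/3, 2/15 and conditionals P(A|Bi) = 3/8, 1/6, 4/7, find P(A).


P(A) = P(A|B1)P(B1) + P(A|B2)P(B2) + P(A|B3)P(B3)
= 3/8*8/15 + 1/6*1/3 + 4/7*2/15
= 1/5 + 1/18 + 8/105 = 209/630

209/630


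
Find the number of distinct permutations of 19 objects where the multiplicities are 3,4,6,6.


19! = 121645100408832000
Denominator: 3!=6 * 4!=24 * 6!=720 * 6!=720
Coefficient = 121645100408832000 / 74649600 = 1629547920

1629547920


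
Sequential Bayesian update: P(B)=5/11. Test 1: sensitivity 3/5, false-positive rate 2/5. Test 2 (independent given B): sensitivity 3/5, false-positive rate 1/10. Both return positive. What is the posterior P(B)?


After test 1: P(+) = 3/5*5/11 + 2/5*6/11 = 27/55
P(B|+) = (3/11)/(27/55) = 5/9
After test 2 (use post1 as new prior): P(+) = 3/5*5/9 + 1/10*4/9 = 17/45
P(B|+,+) = (1/3)/(17/45) = 15/17

15/17


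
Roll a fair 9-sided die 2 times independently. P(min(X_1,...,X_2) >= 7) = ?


P(min >= 7) = P(all X_i >= 7) = (P(X_1 >= 7))^2
= (3/9)^2 = (1/3)^2 = 1/9

1/9


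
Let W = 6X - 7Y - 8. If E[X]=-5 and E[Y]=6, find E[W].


E[6X - 7Y - 8] = 6*E[X] - 7*E[Y] - 8
= (6)*(-5) + (-7)*(6) + (-8)
= -30 - 42 - 8 = -80

-80


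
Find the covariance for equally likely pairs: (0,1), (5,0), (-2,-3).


E[X]=1, E[Y]=-2/3, E[XY]=2
Cov(X,Y) = E[XY] - E[X]E[Y] = 2 - 1*-2/3 = 8/3

8/3


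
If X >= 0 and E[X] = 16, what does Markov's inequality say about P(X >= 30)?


Markov: P(X >= a) <= E[X]/a
P(X >= 30) <= 16/30 = 8/15

8/15


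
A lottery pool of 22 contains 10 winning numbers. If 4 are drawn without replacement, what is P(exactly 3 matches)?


P(X=3) = C(10,3)*C(12,1) / C(22,4)
= 120*12 / 7315
= 1440/7315 = 288/1463

288/1463


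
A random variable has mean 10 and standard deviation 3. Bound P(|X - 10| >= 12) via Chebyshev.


k = 12/3 = 4
Chebyshev: P(|X-mu| >= k*sigma) <= 1/k^2 = 1/4^2 = 1/16

1/16


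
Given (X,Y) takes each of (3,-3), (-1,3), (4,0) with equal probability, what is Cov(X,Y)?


E[X]=2, E[Y]=0, E[XY]=-4
Cov(X,Y) = E[XY] - E[X]E[Y] = -4 - 2*0 = -4

-4


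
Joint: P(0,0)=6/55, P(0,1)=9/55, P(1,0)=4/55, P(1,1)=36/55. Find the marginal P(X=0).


P(X=0) = P(0,0)+P(0,1) = 6/55 + 9/55 = 15/55 = 3/11

3/11


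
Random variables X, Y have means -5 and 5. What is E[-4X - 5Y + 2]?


E[-4X - 5Y + 2] = -4*E[X] - 5*E[Y] + 2
= (-4)*(-5) + (-5)*(5) + (2)
= 20 - 25 + 2 = -3

-3


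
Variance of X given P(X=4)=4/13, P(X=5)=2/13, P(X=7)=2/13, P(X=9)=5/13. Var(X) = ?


E[X] = 85/13, E[X^2] = 617/13
Var(X) = E[X^2] - (E[X])^2 = 617/13 - (85/13)^2 = 796/169

796/169


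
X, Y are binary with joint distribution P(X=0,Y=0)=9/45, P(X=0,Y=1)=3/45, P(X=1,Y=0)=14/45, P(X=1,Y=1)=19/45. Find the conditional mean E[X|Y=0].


P(Y=0) = 23/45
E[X|Y=0] = (0*9 + 1*14)/23 = 14/23

14/23


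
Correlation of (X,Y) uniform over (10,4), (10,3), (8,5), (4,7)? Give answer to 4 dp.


Cov(X,Y) = -3.5000, Var(X) = 6.0000, Var(Y) = 2.1875
rho = Cov/(sqrt(VarX)*sqrt(VarY)) = -0.9661

-0.9661


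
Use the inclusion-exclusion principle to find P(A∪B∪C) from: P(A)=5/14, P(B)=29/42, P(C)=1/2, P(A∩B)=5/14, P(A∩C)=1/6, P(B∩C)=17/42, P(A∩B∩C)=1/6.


P(A∪B∪C) = P(A)+P(B)+P(C) - P(AB)-P(AC)-P(BC) + P(ABC)
= 5/14+29/42+1/2 - 5/14-1/6-17/42 + 1/6
= 11/14

11/14


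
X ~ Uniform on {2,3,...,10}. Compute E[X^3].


E[X^3] = (1/9) * sum(x^3 for x=2..10)
= 3024/9 = 336

336


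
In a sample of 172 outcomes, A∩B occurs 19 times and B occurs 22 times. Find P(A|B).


P(A|B) = P(A∩B)/P(B) = (19/172)/(22/172) = 19/22

19/22


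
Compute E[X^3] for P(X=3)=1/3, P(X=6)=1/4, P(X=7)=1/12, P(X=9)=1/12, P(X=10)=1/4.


E[X^3] = sum(g(x)*P(x))
= 27*1/3 + 216*1/4 + 343*1/12 + 729*1/12 + 1000*1/4
= 1207/3

1207/3


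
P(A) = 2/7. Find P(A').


P(A') = 1 - P(A) = 1 - 2/7 = 5/7

5/7


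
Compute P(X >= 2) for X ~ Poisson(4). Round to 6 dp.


P(X>=2) = 1 - P(X<=1) = 1 - (e^(-4)*4^0/0! + e^(-4)*4^1/1!)
≈ 1 - (0.0183156389 + 0.0732625556)
= 1 - 0.0915781945 = 0.9084218055
≈ 0.908422

0.908422


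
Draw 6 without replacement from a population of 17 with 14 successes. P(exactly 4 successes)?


P(X=4) = C(14,4)*C(3,2) / C(17,6)
= 1001*3 / 12376
= 3003/12376 = 33/136

33/136


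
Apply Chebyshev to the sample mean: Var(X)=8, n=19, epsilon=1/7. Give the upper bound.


Var(Xbar) = Var(X)/n = 8/19
Chebyshev: P(|Xbar-mu| >= 1/7) <= Var(Xbar)/(1/7)^2 = (8/19)/(1/49) = 392/19
Bound exceeds 1, so trivial bound: 1

1


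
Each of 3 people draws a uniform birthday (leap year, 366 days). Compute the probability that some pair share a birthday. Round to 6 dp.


P(all different) = prod((366-i)/366 for i=0..2) = 0.991818
P(at least one match) = 1 - 0.991818 = 0.008182

0.008182


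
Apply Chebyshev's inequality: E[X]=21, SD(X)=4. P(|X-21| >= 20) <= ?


k = 20/4 = 5
Chebyshev: P(|X-mu| >= k*sigma) <= 1/k^2 = 1/5^2 = 1/25

1/25


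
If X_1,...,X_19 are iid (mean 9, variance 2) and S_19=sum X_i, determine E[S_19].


E[S_n] = n*E[X_1] = 19*9 = 171

171


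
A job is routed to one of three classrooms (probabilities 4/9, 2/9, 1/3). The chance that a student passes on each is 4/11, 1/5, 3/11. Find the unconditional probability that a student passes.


P(A) = P(A|B1)P(B1) + P(A|B2)P(B2) + P(A|B3)P(B3)
= 4/11*4/9 + 1/5*2/9 + 3/11*1/3
= 16/99 + 2/45 + 1/11 = 49/165

49/165


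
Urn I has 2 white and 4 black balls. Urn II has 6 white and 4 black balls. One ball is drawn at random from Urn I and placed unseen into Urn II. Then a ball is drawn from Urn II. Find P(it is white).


P(transfer white) = 2/6 = 1/3; P(transfer black) = 2/3
If white transferred: Urn II has 7 white of 11, so P(white|white moved) = 7/11
If black transferred: Urn II has 6 white of 11, so P(white|black moved) = 6/11
By total probability: P(white) = 1/3*7/11 + 2/3*6/11 = 19/33

19/33


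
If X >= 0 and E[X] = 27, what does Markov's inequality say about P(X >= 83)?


Markov: P(X >= a) <= E[X]/a
P(X >= 83) <= 27/83

27/83


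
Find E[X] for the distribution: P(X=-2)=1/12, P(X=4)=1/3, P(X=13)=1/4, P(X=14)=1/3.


E[X] = sum(x * P(x))
= -2*1/12 + 4*1/3 + 13*1/4 + 14*1/3
= 109/12

109/12


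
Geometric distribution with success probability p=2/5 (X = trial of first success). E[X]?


For geometric (trials until first success), E[X] = 1/p = 1/(2/5) = 5/2

5/2


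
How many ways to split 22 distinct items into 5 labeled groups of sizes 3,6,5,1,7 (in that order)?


22! = 1124000727777607680000
Denominator: 3!=6 * 6!=720 * 5!=120 * 1!=1 * 7!=5040
Coefficient = 1124000727777607680000 / 2612736000 = 430200650880

430200650880


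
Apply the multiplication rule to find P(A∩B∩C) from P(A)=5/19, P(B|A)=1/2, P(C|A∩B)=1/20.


P(A∩B∩C) = P(A) * P(B|A) * P(C|A∩B)
= 5/19 * 1/2 * 1/20
= 5/38 * 1/20 = 1/152

1/152


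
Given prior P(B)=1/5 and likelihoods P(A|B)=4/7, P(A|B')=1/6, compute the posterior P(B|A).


P(A) = P(A|B)P(B) + P(A|B')P(B') = 4/7*1/5 + 1/6*4/5 = 26/105
P(B|A) = P(A|B)P(B)/P(A) = (4/35)/(26/105) = 6/13

6/13


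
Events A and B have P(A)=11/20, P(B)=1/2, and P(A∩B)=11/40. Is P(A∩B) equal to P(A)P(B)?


P(A)*P(B) = 11/20*1/2 = 11/40
P(A∩B) = 11/40, which equals P(A)P(B), so independent

Yes, A and B are independent


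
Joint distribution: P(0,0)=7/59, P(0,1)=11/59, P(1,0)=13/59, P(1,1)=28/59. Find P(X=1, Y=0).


Read from table: P(X=1, Y=0) = 13/59

13/59


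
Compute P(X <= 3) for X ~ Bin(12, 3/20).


P(X<=3) = P(X=0) + P(X=1) + P(X=2) + P(X=3)
= 582622237229761/4096000000000000 + 308447066768697/1024000000000000 + 598750188433353/2048000000000000 + 35220599319609/204800000000000
= 743664573512687/819200000000000

743664573512687/819200000000000


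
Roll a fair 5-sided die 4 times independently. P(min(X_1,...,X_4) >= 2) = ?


P(min >= 2) = P(all X_i >= 2) = (P(X_1 >= 2))^4
= (4/5)^4 = 256/625

256/625


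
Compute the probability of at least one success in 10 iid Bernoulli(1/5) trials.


P(at least one) = 1 - P(none)
P(none) = (1 - 1/5)^10 = (4/5)^10 = 1048576/9765625
P(at least one) = 1 - 1048576/9765625 = 8717049/9765625

8717049/9765625


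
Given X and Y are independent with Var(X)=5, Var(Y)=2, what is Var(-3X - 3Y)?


Independence => Cov(X,Y)=0
Var(-3X - 3Y) = (-3)^2*Var(X) + (-3)^2*Var(Y)
= 9*5 + 9*2 = 63

63


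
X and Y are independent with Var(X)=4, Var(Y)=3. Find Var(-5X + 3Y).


Independence => Cov(X,Y)=0
Var(-5X + 3Y) = (-5)^2*Var(X) + 3^2*Var(Y)
= 25*4 + 9*3 = 127

127


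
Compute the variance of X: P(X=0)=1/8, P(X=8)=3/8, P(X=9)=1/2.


E[X] = 15/2, E[X^2] = 129/2
Var(X) = E[X^2] - (E[X])^2 = 129/2 - (15/2)^2 = 33/4

33/4


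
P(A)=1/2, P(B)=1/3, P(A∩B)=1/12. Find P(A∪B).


P(A∪B) = P(A) + P(B) - P(A∩B)
= 1/2 + 1/3 - 1/12 = 3/4

3/4


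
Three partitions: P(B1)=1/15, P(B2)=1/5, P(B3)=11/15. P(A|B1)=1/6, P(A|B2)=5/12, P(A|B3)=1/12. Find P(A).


P(A) = P(A|B1)P(B1) + P(A|B2)P(B2) + P(A|B3)P(B3)
= 1/6*1/15 + 5/12*1/5 + 1/12*11/15
= 1/90 + 1/12 + 11/180 = 7/45

7/45


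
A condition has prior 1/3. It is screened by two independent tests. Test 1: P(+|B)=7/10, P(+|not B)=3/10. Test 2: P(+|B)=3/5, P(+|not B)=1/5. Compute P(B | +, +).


After test 1: P(+) = 7/10*1/3 + 3/10*2/3 = 13/30
P(B|+) = (7/30)/(13/30) = 7/13
After test 2 (use post1 as new prior): P(+) = 3/5*7/13 + 1/5*6/13 = 27/65
P(B|+,+) = (21/65)/(27/65) = 7/9

7/9


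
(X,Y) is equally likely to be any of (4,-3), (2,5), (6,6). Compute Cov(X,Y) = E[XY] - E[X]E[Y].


E[X]=4, E[Y]=8/3, E[XY]=34/3
Cov(X,Y) = E[XY] - E[X]E[Y] = 34/3 - 4*8/3 = 2/3

2/3


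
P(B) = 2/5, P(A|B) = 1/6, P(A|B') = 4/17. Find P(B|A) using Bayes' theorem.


P(A) = P(A|B)P(B) + P(A|B')P(B') = 1/6*2/5 + 4/17*3/5 = 53/255
P(B|A) = P(A|B)P(B)/P(A) = (1/15)/(53/255) = 17/53

17/53


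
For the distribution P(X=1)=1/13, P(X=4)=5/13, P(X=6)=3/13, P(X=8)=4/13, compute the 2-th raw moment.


E[X^2] = sum(x^2 * P(x))
= 1*1/13 + 16*5/13 + 36*3/13 + 64*4/13
= 445/13

445/13


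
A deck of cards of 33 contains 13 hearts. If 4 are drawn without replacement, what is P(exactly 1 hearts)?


P(X=1) = C(13,1)*C(20,3) / C(33,4)
= 13*1140 / 40920
= 14820/40920 = 247/682

247/682


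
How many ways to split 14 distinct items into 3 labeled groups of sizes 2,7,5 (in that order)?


14! = 87178291200
Denominator: 2!=2 * 7!=5040 * 5!=120
Coefficient = 87178291200 / 1209600 = 72072

72072


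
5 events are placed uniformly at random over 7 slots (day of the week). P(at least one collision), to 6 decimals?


P(all different) = prod((7-i)/7 for i=0..4) = 0.149938
P(at least one match) = 1 - 0.149938 = 0.850062

0.850062


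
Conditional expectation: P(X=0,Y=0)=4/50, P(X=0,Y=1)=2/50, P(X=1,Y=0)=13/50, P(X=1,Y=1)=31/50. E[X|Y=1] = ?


P(Y=1) = 33/50
E[X|Y=1] = (0*2 + 1*31)/33 = 31/33

31/33


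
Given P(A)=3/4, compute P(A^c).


P(A') = 1 - P(A) = 1 - 3/4 = 1/4

1/4


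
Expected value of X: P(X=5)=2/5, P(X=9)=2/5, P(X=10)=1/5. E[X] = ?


E[X] = sum(x * P(x))
= 5*2/5 + 9*2/5 + 10*1/5
= 38/5

38/5


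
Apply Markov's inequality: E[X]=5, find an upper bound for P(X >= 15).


Markov: P(X >= a) <= E[X]/a
P(X >= 15) <= 5/15 = 1/3

1/3


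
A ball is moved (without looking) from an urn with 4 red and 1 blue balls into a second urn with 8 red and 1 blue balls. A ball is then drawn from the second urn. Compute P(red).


P(transfer red) = 4/5; P(transfer blue) = 1/5
If red transferred: Urn II has 9 red of 10, so P(red|red moved) = 9/10
If blue transferred: Urn II has 8 red of 10, so P(red|blue moved) = 4/5
By total probability: P(red) = 4/5*9/10 + 1/5*4/5 = 22/25

22/25


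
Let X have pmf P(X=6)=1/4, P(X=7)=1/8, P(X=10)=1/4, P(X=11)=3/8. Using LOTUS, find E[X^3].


E[X^3] = sum(g(x)*P(x))
= 216*1/4 + 343*1/8 + 1000*1/4 + 1331*3/8
= 846

846


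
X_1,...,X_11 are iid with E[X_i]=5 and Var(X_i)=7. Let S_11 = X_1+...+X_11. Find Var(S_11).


By independence, Var(S_n) = n*Var(X_1) = 11*7 = 77

77


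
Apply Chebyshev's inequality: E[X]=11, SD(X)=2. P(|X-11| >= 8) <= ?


k = 8/2 = 4
Chebyshev: P(|X-mu| >= k*sigma) <= 1/k^2 = 1/4^2 = 1/16

1/16


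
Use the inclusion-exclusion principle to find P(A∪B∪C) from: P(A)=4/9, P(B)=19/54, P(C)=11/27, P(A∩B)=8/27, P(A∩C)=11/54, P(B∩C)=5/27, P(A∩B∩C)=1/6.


P(A∪B∪C) = P(A)+P(B)+P(C) - P(AB)-P(AC)-P(BC) + P(ABC)
= 4/9+19/54+11/27 - 8/27-11/54-5/27 + 1/6
= 37/54

37/54


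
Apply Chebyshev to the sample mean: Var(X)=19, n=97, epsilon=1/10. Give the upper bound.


Var(Xbar) = Var(X)/n = 19/97
Chebyshev: P(|Xbar-mu| >= 1/10) <= Var(Xbar)/(1/10)^2 = (19/97)/(1/100) = 1900/97
Bound exceeds 1, so trivial bound: 1

1
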